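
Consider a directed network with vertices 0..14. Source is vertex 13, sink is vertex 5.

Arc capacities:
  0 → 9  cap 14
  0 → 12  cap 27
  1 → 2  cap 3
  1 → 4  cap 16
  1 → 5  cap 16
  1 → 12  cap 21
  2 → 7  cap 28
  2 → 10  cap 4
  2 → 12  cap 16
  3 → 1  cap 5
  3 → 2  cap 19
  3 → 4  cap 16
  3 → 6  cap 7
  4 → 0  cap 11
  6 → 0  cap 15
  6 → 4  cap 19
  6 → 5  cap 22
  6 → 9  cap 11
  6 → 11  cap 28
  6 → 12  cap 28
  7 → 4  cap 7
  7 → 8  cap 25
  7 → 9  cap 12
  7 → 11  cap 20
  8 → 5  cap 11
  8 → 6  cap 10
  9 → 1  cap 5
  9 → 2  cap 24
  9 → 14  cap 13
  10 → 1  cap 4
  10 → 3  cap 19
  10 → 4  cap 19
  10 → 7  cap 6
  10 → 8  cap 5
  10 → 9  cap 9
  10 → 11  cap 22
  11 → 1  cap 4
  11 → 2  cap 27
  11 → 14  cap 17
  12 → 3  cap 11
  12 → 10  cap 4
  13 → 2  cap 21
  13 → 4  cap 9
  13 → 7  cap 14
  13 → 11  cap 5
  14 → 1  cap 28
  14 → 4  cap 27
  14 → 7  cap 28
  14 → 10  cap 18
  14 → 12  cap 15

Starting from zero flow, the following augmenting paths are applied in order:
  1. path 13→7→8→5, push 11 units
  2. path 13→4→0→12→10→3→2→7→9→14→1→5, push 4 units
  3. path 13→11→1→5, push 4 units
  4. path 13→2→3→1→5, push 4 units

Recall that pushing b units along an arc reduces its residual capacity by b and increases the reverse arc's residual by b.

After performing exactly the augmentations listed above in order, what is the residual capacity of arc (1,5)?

after path 1 (13→7→8→5, push 11): res(1,5)=16
after path 2 (13→4→0→12→10→3→2→7→9→14→1→5, push 4): res(1,5)=12
after path 3 (13→11→1→5, push 4): res(1,5)=8
after path 4 (13→2→3→1→5, push 4): res(1,5)=4

Residual capacity of (1,5): 4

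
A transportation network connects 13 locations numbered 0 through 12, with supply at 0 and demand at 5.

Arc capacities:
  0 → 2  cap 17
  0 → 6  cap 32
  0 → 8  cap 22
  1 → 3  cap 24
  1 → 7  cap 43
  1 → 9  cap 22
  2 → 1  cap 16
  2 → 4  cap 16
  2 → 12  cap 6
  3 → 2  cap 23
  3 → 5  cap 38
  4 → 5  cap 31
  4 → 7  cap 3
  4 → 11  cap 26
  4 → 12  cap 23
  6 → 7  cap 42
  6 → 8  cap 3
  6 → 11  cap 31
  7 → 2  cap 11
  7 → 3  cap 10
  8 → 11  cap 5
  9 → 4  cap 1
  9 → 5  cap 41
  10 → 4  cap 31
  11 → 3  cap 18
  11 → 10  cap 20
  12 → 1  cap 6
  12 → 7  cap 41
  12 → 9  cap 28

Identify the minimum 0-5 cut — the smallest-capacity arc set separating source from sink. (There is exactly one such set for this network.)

augment #1: 0→2→4→5 push 16
augment #2: 0→2→1→3→5 push 1
augment #3: 0→6→7→3→5 push 10
augment #4: 0→6→11→3→5 push 18
augment #5: 0→6→11→10→4→5 push 4
augment #6: 0→8→11→10→4→5 push 5
max flow = 54; residual-reachable set from 0 gives S-side
cut edges (S→T): {(0,2), (0,6), (8,11)} total cap 54

Min-cut arcs: {(0,2), (0,6), (8,11)} (total capacity 54)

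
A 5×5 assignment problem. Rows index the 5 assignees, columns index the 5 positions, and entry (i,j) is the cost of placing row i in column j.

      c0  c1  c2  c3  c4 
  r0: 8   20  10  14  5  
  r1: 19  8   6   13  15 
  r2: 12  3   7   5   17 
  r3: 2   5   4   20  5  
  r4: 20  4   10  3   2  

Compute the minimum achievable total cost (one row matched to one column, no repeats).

Minimum assignment cost: 19

optimal assignment: row0→col4 (cost 5), row1→col2 (cost 6), row2→col1 (cost 3), row3→col0 (cost 2), row4→col3 (cost 3)
total = 5 + 6 + 3 + 2 + 3 = 19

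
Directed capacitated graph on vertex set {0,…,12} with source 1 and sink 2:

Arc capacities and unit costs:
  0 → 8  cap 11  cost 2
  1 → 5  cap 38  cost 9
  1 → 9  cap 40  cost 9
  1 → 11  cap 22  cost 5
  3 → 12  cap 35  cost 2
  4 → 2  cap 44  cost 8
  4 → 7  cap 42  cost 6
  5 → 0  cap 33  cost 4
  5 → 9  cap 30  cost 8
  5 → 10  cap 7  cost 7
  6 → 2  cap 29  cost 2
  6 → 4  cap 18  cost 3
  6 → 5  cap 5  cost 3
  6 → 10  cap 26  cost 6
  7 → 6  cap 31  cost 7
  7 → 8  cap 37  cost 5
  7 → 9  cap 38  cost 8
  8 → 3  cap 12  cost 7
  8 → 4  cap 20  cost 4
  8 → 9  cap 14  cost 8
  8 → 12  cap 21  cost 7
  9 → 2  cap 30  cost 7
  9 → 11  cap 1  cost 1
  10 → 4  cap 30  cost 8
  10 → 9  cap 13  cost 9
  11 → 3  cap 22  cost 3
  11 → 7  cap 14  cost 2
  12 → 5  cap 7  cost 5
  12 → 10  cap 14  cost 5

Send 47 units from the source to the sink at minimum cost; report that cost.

Minimum cost for 47 units: 785

shortest-cost path #1: 1→9→2 push 30 @ unit cost 16 (adds 480)
shortest-cost path #2: 1→11→7→6→2 push 14 @ unit cost 16 (adds 224)
shortest-cost path #3: 1→5→0→8→4→2 push 3 @ unit cost 27 (adds 81)
total cost = 785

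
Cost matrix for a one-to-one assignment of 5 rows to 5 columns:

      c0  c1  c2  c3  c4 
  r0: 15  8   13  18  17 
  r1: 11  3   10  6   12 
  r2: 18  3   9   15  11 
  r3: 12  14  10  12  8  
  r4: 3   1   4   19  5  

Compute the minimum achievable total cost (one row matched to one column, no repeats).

Minimum assignment cost: 33

optimal assignment: row0→col2 (cost 13), row1→col3 (cost 6), row2→col1 (cost 3), row3→col4 (cost 8), row4→col0 (cost 3)
total = 13 + 6 + 3 + 8 + 3 = 33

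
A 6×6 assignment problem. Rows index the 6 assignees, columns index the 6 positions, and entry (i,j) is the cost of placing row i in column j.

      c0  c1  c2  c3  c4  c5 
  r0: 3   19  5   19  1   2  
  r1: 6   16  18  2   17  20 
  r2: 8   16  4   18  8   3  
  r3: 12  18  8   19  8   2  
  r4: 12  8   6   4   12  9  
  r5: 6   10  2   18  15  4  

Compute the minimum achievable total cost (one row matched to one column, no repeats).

one of 2 optimal assignments: row0→col4 (cost 1), row1→col3 (cost 2), row2→col0 (cost 8), row3→col5 (cost 2), row4→col1 (cost 8), row5→col2 (cost 2)
total = 1 + 2 + 8 + 2 + 8 + 2 = 23

Minimum assignment cost: 23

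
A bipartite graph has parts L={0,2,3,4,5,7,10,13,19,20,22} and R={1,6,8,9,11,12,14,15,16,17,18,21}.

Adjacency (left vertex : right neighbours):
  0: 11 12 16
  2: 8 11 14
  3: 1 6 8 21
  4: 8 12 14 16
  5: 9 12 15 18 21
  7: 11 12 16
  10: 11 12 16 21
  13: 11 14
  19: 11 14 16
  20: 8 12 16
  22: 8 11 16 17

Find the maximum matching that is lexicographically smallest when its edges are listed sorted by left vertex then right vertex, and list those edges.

|M| = 9 (so the lex-smallest maximum matching has 9 edges)
process left vertices in ascending order; for each, take the smallest-labelled available neighbour that still permits 9 edges overall, or leave it unmatched if none does
lex-smallest matching: {0-11, 2-8, 3-1, 4-12, 5-9, 7-16, 10-21, 13-14, 22-17}

Lex-smallest maximum matching: {(0,11), (2,8), (3,1), (4,12), (5,9), (7,16), (10,21), (13,14), (22,17)}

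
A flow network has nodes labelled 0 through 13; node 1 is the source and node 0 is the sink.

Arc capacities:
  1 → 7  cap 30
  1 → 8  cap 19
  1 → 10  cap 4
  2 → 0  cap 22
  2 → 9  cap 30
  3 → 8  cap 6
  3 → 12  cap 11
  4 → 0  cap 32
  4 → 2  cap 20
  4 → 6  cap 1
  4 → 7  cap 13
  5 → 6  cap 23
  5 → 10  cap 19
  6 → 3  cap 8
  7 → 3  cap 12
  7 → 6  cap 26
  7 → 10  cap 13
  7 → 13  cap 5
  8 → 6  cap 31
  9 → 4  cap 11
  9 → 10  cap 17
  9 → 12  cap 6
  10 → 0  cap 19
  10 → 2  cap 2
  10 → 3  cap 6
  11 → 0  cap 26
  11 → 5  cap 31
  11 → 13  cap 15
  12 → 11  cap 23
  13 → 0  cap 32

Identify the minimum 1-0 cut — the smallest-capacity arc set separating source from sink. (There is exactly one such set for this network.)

Min-cut arcs: {(1,10), (3,12), (7,10), (7,13)} (total capacity 33)

augment #1: 1→10→0 push 4
augment #2: 1→7→10→0 push 13
augment #3: 1→7→13→0 push 5
augment #4: 1→7→3→12→11→0 push 11
max flow = 33; residual-reachable set from 1 gives S-side
cut edges (S→T): {(1,10), (3,12), (7,10), (7,13)} total cap 33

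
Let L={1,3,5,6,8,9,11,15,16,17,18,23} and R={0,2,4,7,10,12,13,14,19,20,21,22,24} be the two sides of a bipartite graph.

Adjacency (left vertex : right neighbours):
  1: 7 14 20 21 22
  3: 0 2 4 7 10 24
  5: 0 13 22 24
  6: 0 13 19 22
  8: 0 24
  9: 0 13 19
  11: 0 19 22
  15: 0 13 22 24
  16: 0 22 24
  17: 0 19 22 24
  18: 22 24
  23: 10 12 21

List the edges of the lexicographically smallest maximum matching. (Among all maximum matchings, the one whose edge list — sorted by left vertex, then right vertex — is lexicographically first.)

Lex-smallest maximum matching: {(1,7), (3,2), (5,0), (6,13), (8,24), (9,19), (11,22), (23,10)}

|M| = 8 (so the lex-smallest maximum matching has 8 edges)
process left vertices in ascending order; for each, take the smallest-labelled available neighbour that still permits 8 edges overall, or leave it unmatched if none does
lex-smallest matching: {1-7, 3-2, 5-0, 6-13, 8-24, 9-19, 11-22, 23-10}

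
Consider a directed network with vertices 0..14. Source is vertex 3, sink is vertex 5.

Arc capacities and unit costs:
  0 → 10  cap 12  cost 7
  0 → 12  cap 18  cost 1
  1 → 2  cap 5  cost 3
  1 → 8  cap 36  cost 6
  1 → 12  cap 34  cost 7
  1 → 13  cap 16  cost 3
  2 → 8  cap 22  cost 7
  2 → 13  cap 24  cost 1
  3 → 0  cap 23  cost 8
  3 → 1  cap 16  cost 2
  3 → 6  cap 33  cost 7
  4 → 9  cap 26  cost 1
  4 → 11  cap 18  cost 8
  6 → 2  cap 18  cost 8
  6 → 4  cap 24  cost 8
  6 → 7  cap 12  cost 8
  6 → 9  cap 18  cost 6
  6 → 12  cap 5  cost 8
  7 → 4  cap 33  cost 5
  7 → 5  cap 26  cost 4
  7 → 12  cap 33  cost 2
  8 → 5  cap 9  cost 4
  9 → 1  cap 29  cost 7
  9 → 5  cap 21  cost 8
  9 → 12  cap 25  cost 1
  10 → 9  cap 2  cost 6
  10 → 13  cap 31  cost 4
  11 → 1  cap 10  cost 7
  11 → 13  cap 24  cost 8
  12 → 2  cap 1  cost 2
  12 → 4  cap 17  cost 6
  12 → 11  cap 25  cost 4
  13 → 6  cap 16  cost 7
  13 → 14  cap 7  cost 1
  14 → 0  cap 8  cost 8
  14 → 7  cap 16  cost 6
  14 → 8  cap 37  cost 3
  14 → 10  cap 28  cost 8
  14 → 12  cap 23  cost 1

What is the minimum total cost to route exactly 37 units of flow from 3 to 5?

Minimum cost for 37 units: 637

shortest-cost path #1: 3→1→8→5 push 9 @ unit cost 12 (adds 108)
shortest-cost path #2: 3→1→13→14→7→5 push 7 @ unit cost 16 (adds 112)
shortest-cost path #3: 3→6→7→5 push 12 @ unit cost 19 (adds 228)
shortest-cost path #4: 3→6→9→5 push 9 @ unit cost 21 (adds 189)
total cost = 637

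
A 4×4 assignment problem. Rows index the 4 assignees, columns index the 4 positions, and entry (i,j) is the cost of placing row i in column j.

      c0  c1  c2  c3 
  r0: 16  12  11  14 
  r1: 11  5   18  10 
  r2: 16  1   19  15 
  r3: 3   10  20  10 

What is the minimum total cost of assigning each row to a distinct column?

Minimum assignment cost: 25

optimal assignment: row0→col2 (cost 11), row1→col3 (cost 10), row2→col1 (cost 1), row3→col0 (cost 3)
total = 11 + 10 + 1 + 3 = 25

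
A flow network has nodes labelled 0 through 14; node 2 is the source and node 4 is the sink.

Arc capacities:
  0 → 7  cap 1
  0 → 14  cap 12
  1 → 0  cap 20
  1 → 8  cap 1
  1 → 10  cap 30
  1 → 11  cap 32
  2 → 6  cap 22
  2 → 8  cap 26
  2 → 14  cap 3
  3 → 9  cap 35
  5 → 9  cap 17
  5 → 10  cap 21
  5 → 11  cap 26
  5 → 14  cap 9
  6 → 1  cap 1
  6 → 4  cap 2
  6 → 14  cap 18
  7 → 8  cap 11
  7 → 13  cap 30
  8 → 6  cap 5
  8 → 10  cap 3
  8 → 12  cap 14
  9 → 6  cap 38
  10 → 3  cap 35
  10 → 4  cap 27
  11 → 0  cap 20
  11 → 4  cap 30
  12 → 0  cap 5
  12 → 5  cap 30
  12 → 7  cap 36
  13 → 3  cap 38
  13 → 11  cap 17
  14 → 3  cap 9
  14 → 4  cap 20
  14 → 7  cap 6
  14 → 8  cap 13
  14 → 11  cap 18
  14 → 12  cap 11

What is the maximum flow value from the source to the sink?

Maximum flow value: 41

augment #1: 2→6→4 bottleneck 2, total now 2
augment #2: 2→14→4 bottleneck 3, total now 5
augment #3: 2→6→14→4 bottleneck 17, total now 22
augment #4: 2→8→10→4 bottleneck 3, total now 25
augment #5: 2→6→1→10→4 bottleneck 1, total now 26
augment #6: 2→6→14→11→4 bottleneck 1, total now 27
augment #7: 2→8→12→5→10→4 bottleneck 14, total now 41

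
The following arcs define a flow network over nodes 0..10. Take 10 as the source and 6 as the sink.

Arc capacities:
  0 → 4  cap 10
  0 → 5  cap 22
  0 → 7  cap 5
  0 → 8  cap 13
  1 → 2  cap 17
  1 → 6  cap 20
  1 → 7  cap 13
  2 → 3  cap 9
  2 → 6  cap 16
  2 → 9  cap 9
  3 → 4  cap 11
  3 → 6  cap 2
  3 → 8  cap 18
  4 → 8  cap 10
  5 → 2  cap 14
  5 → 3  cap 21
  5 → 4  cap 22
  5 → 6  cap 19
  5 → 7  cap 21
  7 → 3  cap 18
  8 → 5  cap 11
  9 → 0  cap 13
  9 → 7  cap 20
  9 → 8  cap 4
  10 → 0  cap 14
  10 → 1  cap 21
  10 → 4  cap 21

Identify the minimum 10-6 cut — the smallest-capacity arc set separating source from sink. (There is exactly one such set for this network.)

Min-cut arcs: {(4,8), (10,0), (10,1)} (total capacity 45)

augment #1: 10→1→6 push 20
augment #2: 10→0→5→6 push 14
augment #3: 10→1→2→6 push 1
augment #4: 10→4→8→5→6 push 5
augment #5: 10→4→8→5→2→6 push 5
max flow = 45; residual-reachable set from 10 gives S-side
cut edges (S→T): {(4,8), (10,0), (10,1)} total cap 45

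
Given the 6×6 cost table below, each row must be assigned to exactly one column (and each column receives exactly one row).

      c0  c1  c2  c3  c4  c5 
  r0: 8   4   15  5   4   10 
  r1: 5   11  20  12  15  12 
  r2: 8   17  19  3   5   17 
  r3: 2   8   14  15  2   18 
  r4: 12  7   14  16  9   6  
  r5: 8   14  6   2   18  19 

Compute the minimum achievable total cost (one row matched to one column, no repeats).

Minimum assignment cost: 26

optimal assignment: row0→col1 (cost 4), row1→col0 (cost 5), row2→col3 (cost 3), row3→col4 (cost 2), row4→col5 (cost 6), row5→col2 (cost 6)
total = 4 + 5 + 3 + 2 + 6 + 6 = 26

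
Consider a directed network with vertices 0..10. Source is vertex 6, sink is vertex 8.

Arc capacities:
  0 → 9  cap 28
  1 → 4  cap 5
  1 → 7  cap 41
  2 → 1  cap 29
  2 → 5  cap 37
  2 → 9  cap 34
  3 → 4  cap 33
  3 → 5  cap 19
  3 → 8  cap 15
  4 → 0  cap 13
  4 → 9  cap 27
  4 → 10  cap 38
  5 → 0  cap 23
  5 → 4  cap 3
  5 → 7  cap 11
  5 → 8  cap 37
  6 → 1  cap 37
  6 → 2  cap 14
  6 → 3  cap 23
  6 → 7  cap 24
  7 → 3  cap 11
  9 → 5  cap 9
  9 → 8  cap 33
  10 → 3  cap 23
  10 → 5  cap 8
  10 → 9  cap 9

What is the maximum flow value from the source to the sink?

augment #1: 6→3→8 bottleneck 15, total now 15
augment #2: 6→2→5→8 bottleneck 14, total now 29
augment #3: 6→3→5→8 bottleneck 8, total now 37
augment #4: 6→1→4→9→8 bottleneck 5, total now 42
augment #5: 6→7→3→5→8 bottleneck 11, total now 53

Maximum flow value: 53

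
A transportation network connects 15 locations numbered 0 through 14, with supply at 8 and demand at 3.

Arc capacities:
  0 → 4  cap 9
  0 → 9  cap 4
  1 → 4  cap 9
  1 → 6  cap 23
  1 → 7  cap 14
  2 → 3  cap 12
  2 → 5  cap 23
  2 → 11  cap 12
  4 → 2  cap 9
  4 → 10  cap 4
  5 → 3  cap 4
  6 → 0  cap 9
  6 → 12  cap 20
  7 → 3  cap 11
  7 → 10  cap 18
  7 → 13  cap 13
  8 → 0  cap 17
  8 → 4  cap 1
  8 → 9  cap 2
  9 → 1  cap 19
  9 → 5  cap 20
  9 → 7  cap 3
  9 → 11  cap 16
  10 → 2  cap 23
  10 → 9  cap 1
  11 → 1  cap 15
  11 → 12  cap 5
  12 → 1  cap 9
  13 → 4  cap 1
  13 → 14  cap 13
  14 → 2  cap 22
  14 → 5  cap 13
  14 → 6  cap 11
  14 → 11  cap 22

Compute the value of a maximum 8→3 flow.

augment #1: 8→4→2→3 bottleneck 1, total now 1
augment #2: 8→9→5→3 bottleneck 2, total now 3
augment #3: 8→0→4→2→3 bottleneck 8, total now 11
augment #4: 8→0→9→5→3 bottleneck 2, total now 13
augment #5: 8→0→9→7→3 bottleneck 2, total now 15
augment #6: 8→0→4→10→2→3 bottleneck 1, total now 16

Maximum flow value: 16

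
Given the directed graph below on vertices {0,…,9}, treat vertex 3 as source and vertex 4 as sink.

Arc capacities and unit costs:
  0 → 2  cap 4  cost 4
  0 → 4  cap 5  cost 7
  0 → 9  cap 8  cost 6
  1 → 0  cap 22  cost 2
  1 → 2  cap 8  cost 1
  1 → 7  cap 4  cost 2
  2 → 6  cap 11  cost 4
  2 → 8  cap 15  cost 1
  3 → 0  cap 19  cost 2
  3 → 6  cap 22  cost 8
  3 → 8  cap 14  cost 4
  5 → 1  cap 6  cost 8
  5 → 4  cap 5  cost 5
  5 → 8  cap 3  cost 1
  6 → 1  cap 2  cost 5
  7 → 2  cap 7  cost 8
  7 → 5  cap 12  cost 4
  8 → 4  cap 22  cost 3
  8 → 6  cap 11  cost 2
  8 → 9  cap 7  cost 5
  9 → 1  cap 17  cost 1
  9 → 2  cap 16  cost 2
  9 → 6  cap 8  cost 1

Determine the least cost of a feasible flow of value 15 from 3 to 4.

shortest-cost path #1: 3→8→4 push 14 @ unit cost 7 (adds 98)
shortest-cost path #2: 3→0→4 push 1 @ unit cost 9 (adds 9)
total cost = 107

Minimum cost for 15 units: 107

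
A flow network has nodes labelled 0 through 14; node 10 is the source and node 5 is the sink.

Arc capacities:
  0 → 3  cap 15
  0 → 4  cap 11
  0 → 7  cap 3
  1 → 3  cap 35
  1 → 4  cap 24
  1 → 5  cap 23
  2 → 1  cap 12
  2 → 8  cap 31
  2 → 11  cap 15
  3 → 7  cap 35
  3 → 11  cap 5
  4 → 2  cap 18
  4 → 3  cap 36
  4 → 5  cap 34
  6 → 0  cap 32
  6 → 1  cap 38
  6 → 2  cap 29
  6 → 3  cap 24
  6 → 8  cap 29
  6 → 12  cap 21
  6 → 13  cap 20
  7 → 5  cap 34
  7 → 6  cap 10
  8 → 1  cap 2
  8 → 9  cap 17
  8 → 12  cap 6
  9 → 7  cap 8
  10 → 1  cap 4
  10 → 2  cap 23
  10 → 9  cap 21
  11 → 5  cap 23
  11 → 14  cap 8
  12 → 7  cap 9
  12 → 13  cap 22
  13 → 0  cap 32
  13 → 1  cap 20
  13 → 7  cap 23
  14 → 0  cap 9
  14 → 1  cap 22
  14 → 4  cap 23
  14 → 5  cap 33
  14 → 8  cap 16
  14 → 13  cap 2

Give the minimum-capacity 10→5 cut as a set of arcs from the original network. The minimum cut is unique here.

Min-cut arcs: {(9,7), (10,1), (10,2)} (total capacity 35)

augment #1: 10→1→5 push 4
augment #2: 10→2→1→5 push 12
augment #3: 10→2→11→5 push 11
augment #4: 10→9→7→5 push 8
max flow = 35; residual-reachable set from 10 gives S-side
cut edges (S→T): {(9,7), (10,1), (10,2)} total cap 35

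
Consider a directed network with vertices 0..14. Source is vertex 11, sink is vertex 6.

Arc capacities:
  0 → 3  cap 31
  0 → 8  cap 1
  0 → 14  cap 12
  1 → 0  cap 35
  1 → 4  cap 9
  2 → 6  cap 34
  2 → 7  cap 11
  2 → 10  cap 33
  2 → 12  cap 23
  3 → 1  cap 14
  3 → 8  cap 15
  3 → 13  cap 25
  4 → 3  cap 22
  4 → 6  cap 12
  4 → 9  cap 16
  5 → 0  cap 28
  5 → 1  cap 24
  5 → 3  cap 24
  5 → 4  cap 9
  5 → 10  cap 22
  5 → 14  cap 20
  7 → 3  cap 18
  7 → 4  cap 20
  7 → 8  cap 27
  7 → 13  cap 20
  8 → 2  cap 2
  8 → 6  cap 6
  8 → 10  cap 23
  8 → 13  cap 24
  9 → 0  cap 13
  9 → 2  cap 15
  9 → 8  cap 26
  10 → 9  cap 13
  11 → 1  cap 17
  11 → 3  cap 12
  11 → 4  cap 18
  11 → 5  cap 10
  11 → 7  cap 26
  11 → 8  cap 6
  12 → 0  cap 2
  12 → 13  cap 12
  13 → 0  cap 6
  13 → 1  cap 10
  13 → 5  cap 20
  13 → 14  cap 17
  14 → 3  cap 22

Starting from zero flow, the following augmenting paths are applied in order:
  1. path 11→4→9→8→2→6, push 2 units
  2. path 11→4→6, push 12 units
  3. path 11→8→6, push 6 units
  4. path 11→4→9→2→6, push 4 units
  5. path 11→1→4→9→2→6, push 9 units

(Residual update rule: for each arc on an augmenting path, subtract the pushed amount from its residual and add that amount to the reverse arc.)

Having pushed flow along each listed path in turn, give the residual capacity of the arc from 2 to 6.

Residual capacity of (2,6): 19

after path 1 (11→4→9→8→2→6, push 2): res(2,6)=32
after path 2 (11→4→6, push 12): res(2,6)=32
after path 3 (11→8→6, push 6): res(2,6)=32
after path 4 (11→4→9→2→6, push 4): res(2,6)=28
after path 5 (11→1→4→9→2→6, push 9): res(2,6)=19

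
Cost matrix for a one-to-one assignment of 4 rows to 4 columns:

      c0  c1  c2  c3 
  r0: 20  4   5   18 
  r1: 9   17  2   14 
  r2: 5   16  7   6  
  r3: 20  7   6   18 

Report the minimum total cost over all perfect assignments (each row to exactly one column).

Minimum assignment cost: 25

optimal assignment: row0→col1 (cost 4), row1→col0 (cost 9), row2→col3 (cost 6), row3→col2 (cost 6)
total = 4 + 9 + 6 + 6 = 25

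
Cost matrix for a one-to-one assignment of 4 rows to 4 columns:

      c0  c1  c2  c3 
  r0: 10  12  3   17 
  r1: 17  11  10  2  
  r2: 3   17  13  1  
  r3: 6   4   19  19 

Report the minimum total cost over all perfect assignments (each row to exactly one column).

optimal assignment: row0→col2 (cost 3), row1→col3 (cost 2), row2→col0 (cost 3), row3→col1 (cost 4)
total = 3 + 2 + 3 + 4 = 12

Minimum assignment cost: 12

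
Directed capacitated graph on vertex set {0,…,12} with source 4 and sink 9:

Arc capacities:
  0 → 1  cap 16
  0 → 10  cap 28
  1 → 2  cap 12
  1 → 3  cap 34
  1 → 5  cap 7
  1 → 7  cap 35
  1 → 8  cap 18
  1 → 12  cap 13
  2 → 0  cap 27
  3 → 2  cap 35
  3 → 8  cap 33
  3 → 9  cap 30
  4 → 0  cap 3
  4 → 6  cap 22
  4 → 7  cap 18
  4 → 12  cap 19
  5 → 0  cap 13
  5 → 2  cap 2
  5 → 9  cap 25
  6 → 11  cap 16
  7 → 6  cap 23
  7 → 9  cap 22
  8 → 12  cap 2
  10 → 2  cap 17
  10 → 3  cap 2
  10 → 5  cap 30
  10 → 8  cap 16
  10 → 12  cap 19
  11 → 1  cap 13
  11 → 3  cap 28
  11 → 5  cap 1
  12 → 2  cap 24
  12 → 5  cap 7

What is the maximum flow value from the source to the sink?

Maximum flow value: 56

augment #1: 4→7→9 bottleneck 18, total now 18
augment #2: 4→12→5→9 bottleneck 7, total now 25
augment #3: 4→0→1→3→9 bottleneck 3, total now 28
augment #4: 4→6→11→3→9 bottleneck 16, total now 44
augment #5: 4→12→2→0→1→3→9 bottleneck 11, total now 55
augment #6: 4→12→2→0→1→5→9 bottleneck 1, total now 56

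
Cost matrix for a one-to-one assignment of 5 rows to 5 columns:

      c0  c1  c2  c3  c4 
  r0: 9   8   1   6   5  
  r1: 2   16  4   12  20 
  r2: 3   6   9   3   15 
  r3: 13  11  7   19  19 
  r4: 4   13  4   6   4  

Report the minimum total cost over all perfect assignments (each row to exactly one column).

Minimum assignment cost: 21

optimal assignment: row0→col2 (cost 1), row1→col0 (cost 2), row2→col3 (cost 3), row3→col1 (cost 11), row4→col4 (cost 4)
total = 1 + 2 + 3 + 11 + 4 = 21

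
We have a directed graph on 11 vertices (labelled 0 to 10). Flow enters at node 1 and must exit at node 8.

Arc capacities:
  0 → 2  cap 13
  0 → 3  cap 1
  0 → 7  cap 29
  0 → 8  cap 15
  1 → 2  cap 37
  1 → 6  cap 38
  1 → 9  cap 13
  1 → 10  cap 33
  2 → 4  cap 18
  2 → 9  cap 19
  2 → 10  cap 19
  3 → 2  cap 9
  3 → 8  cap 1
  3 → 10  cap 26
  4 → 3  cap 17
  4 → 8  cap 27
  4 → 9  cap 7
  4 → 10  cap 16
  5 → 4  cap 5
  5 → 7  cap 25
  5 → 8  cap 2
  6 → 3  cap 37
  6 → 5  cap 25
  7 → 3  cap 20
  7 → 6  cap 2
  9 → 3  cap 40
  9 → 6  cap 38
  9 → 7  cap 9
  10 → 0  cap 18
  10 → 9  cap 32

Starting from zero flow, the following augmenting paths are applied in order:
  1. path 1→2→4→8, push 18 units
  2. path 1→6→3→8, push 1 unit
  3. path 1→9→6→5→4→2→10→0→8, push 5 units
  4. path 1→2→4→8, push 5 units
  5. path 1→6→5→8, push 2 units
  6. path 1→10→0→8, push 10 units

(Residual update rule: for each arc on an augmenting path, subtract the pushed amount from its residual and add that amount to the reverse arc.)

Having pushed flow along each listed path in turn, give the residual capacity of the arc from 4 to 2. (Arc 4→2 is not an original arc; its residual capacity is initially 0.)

Residual capacity of (4,2): 18

after path 1 (1→2→4→8, push 18): res(4,2)=18
after path 2 (1→6→3→8, push 1): res(4,2)=18
after path 3 (1→9→6→5→4→2→10→0→8, push 5): res(4,2)=13
after path 4 (1→2→4→8, push 5): res(4,2)=18
after path 5 (1→6→5→8, push 2): res(4,2)=18
after path 6 (1→10→0→8, push 10): res(4,2)=18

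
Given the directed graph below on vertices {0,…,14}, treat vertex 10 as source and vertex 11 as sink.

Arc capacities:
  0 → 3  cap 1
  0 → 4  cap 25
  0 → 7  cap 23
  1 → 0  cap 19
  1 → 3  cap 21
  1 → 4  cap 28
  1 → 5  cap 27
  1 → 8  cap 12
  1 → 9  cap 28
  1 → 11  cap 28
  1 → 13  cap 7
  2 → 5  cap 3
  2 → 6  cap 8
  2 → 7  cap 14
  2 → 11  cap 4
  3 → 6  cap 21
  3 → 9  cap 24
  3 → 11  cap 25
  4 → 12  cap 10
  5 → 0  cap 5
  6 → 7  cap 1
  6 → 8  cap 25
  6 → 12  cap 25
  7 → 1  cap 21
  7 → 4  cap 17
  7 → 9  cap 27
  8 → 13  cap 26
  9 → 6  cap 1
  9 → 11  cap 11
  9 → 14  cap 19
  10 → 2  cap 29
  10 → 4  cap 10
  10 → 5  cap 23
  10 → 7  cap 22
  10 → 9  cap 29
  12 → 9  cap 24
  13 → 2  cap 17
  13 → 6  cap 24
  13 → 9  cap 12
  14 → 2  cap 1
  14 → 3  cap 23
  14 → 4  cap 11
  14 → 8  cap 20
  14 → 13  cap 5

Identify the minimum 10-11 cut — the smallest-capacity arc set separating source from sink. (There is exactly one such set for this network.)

augment #1: 10→2→11 push 4
augment #2: 10→9→11 push 11
augment #3: 10→7→1→11 push 21
augment #4: 10→5→0→3→11 push 1
augment #5: 10→9→14→3→11 push 18
augment #6: 10→7→9→14→3→11 push 1
max flow = 56; residual-reachable set from 10 gives S-side
cut edges (S→T): {(0,3), (2,11), (7,1), (9,11), (9,14)} total cap 56

Min-cut arcs: {(0,3), (2,11), (7,1), (9,11), (9,14)} (total capacity 56)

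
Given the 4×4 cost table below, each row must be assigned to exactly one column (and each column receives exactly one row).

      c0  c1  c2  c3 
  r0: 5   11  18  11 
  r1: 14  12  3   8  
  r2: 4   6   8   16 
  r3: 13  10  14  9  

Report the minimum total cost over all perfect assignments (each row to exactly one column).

optimal assignment: row0→col0 (cost 5), row1→col2 (cost 3), row2→col1 (cost 6), row3→col3 (cost 9)
total = 5 + 3 + 6 + 9 = 23

Minimum assignment cost: 23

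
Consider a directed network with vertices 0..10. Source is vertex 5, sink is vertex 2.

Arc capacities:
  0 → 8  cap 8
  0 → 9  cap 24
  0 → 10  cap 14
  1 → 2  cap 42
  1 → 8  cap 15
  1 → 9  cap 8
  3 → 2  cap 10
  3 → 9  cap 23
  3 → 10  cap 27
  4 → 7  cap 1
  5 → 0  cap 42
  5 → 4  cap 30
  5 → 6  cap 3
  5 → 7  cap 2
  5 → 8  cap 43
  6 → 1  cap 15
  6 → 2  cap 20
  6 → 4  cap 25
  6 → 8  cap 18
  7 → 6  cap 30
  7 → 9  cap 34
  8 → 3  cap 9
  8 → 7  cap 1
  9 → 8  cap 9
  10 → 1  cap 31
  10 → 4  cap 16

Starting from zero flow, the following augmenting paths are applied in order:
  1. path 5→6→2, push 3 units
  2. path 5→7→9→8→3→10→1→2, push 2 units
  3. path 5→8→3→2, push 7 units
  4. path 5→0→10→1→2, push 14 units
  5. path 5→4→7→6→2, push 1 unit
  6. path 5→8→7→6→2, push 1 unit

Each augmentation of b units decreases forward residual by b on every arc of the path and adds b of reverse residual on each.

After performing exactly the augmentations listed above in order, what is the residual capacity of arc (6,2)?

Residual capacity of (6,2): 15

after path 1 (5→6→2, push 3): res(6,2)=17
after path 2 (5→7→9→8→3→10→1→2, push 2): res(6,2)=17
after path 3 (5→8→3→2, push 7): res(6,2)=17
after path 4 (5→0→10→1→2, push 14): res(6,2)=17
after path 5 (5→4→7→6→2, push 1): res(6,2)=16
after path 6 (5→8→7→6→2, push 1): res(6,2)=15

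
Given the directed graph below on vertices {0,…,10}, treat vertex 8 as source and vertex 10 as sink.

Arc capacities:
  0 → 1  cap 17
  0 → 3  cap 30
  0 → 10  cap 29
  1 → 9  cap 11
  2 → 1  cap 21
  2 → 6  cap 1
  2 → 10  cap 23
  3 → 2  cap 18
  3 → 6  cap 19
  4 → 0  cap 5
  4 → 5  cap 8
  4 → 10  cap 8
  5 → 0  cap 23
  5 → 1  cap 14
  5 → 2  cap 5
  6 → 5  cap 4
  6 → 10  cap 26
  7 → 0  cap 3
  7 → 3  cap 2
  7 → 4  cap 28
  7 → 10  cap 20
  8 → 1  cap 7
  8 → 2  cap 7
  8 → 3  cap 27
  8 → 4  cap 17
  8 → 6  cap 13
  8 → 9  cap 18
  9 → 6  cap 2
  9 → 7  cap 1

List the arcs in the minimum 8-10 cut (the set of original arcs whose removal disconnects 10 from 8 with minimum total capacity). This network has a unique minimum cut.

augment #1: 8→2→10 push 7
augment #2: 8→4→10 push 8
augment #3: 8→6→10 push 13
augment #4: 8→3→2→10 push 16
augment #5: 8→3→6→10 push 11
augment #6: 8→4→0→10 push 5
augment #7: 8→9→6→10 push 2
augment #8: 8→9→7→10 push 1
augment #9: 8→4→5→0→10 push 4
max flow = 67; residual-reachable set from 8 gives S-side
cut edges (S→T): {(8,2), (8,3), (8,4), (8,6), (9,6), (9,7)} total cap 67

Min-cut arcs: {(8,2), (8,3), (8,4), (8,6), (9,6), (9,7)} (total capacity 67)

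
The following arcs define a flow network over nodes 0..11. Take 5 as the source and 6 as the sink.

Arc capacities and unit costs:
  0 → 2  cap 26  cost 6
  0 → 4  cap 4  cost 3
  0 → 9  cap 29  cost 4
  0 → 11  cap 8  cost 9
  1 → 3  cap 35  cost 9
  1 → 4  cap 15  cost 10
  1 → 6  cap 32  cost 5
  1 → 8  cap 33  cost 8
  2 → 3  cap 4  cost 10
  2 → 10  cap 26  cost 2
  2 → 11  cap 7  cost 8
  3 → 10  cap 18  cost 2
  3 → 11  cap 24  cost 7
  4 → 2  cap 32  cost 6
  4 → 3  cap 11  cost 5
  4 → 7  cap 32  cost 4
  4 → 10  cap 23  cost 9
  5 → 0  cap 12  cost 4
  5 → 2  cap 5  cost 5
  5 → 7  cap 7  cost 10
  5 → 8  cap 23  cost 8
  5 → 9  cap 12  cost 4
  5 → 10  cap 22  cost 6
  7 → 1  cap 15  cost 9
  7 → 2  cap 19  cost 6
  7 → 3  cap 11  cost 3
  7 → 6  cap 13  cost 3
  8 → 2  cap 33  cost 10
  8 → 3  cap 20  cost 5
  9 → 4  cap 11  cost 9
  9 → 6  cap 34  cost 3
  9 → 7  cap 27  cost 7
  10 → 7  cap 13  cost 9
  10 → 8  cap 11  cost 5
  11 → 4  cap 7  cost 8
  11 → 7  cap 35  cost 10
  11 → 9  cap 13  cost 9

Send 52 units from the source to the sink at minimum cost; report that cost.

Minimum cost for 52 units: 839

shortest-cost path #1: 5→9→6 push 12 @ unit cost 7 (adds 84)
shortest-cost path #2: 5→0→9→6 push 12 @ unit cost 11 (adds 132)
shortest-cost path #3: 5→7→6 push 7 @ unit cost 13 (adds 91)
shortest-cost path #4: 5→10→7→6 push 6 @ unit cost 18 (adds 108)
shortest-cost path #5: 5→2→11→9→6 push 5 @ unit cost 25 (adds 125)
shortest-cost path #6: 5→10→7→1→6 push 7 @ unit cost 29 (adds 203)
shortest-cost path #7: 5→8→3→11→9→6 push 3 @ unit cost 32 (adds 96)
total cost = 839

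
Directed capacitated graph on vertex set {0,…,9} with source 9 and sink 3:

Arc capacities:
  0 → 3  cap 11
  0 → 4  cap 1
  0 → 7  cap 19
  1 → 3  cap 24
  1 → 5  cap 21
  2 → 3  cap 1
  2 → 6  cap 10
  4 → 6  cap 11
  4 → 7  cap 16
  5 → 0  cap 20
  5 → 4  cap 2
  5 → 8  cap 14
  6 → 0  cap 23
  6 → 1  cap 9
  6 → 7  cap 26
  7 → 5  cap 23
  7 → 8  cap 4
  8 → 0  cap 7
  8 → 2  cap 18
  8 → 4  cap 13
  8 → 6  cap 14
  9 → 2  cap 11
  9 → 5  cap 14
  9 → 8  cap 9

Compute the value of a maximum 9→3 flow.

augment #1: 9→2→3 bottleneck 1, total now 1
augment #2: 9→5→0→3 bottleneck 11, total now 12
augment #3: 9→2→6→1→3 bottleneck 9, total now 21

Maximum flow value: 21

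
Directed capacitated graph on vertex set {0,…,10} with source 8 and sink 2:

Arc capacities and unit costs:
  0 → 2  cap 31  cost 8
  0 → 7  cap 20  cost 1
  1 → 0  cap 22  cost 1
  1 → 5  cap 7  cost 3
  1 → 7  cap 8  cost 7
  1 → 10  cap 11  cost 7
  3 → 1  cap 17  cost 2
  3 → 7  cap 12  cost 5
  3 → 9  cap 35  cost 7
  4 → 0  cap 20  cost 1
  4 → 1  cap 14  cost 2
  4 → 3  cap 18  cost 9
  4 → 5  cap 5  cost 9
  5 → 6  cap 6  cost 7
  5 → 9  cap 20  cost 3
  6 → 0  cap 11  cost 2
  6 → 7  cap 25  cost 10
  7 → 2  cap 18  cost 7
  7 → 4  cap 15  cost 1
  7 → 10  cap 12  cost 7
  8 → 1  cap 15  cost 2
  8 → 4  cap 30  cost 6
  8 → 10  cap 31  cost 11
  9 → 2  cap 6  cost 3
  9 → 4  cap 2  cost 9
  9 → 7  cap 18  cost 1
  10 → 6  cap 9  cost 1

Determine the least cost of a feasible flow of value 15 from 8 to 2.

shortest-cost path #1: 8→1→5→9→2 push 6 @ unit cost 11 (adds 66)
shortest-cost path #2: 8→1→0→2 push 9 @ unit cost 11 (adds 99)
total cost = 165

Minimum cost for 15 units: 165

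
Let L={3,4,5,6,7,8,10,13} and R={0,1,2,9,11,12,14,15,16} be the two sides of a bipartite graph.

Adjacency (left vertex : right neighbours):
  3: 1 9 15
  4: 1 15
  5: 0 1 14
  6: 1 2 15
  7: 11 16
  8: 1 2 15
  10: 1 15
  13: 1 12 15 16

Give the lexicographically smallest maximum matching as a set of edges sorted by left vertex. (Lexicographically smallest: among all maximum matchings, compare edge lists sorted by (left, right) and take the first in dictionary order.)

Lex-smallest maximum matching: {(3,9), (4,1), (5,0), (6,2), (7,11), (8,15), (13,12)}

|M| = 7 (so the lex-smallest maximum matching has 7 edges)
process left vertices in ascending order; for each, take the smallest-labelled available neighbour that still permits 7 edges overall, or leave it unmatched if none does
lex-smallest matching: {3-9, 4-1, 5-0, 6-2, 7-11, 8-15, 13-12}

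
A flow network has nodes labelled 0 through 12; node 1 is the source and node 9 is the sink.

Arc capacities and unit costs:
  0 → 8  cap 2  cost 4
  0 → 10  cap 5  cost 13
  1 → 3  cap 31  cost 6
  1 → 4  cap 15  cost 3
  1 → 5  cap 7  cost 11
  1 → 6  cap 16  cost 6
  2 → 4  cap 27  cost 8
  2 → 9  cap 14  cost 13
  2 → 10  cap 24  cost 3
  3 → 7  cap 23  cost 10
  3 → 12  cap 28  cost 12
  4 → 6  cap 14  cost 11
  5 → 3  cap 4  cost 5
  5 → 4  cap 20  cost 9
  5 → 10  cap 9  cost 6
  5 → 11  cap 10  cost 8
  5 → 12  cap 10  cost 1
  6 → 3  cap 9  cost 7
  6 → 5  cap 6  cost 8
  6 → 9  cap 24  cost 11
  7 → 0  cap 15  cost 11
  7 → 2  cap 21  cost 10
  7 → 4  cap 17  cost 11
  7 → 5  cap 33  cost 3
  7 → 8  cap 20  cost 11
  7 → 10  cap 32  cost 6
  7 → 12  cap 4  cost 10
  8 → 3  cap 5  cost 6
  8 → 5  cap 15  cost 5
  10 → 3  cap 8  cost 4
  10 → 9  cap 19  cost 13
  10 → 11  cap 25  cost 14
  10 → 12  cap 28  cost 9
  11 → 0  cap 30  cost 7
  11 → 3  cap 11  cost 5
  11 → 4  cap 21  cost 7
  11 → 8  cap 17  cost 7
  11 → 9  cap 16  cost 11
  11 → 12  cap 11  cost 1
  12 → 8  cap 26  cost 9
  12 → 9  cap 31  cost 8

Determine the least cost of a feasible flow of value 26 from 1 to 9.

Minimum cost for 26 units: 487

shortest-cost path #1: 1→6→9 push 16 @ unit cost 17 (adds 272)
shortest-cost path #2: 1→5→12→9 push 7 @ unit cost 20 (adds 140)
shortest-cost path #3: 1→4→6→9 push 3 @ unit cost 25 (adds 75)
total cost = 487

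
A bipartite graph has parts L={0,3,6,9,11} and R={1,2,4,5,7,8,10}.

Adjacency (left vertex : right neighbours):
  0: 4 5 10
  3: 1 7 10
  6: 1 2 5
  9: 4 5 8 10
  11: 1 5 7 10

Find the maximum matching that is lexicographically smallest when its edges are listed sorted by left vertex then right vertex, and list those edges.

|M| = 5 (so the lex-smallest maximum matching has 5 edges)
process left vertices in ascending order; for each, take the smallest-labelled available neighbour that still permits 5 edges overall, or leave it unmatched if none does
lex-smallest matching: {0-4, 3-1, 6-2, 9-5, 11-7}

Lex-smallest maximum matching: {(0,4), (3,1), (6,2), (9,5), (11,7)}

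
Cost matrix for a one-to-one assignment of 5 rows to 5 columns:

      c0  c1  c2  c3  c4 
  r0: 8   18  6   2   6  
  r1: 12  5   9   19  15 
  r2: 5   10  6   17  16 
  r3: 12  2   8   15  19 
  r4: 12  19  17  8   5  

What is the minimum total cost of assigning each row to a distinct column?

optimal assignment: row0→col3 (cost 2), row1→col2 (cost 9), row2→col0 (cost 5), row3→col1 (cost 2), row4→col4 (cost 5)
total = 2 + 9 + 5 + 2 + 5 = 23

Minimum assignment cost: 23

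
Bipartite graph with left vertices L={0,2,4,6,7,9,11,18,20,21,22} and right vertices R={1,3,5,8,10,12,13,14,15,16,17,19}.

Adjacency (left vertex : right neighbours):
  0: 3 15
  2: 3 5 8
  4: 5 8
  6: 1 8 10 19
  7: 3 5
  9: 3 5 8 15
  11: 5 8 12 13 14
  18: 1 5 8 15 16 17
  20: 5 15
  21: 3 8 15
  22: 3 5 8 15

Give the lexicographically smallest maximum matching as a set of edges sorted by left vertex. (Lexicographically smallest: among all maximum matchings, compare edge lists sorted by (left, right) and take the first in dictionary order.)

|M| = 7 (so the lex-smallest maximum matching has 7 edges)
process left vertices in ascending order; for each, take the smallest-labelled available neighbour that still permits 7 edges overall, or leave it unmatched if none does
lex-smallest matching: {0-3, 2-5, 4-8, 6-1, 9-15, 11-12, 18-16}

Lex-smallest maximum matching: {(0,3), (2,5), (4,8), (6,1), (9,15), (11,12), (18,16)}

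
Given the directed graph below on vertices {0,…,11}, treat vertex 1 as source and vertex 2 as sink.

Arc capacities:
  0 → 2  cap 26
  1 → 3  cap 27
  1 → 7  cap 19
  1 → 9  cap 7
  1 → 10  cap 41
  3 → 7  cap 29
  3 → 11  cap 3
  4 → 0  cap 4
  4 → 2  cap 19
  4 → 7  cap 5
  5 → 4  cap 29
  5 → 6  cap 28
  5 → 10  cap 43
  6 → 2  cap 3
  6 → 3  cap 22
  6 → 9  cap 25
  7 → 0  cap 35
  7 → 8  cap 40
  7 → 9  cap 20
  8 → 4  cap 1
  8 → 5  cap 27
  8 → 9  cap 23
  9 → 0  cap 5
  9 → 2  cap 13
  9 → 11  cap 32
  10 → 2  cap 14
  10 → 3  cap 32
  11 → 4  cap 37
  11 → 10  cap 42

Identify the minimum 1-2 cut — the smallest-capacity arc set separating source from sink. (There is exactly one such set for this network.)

Min-cut arcs: {(1,7), (1,9), (3,7), (3,11), (10,2)} (total capacity 72)

augment #1: 1→9→2 push 7
augment #2: 1→10→2 push 14
augment #3: 1→7→0→2 push 19
augment #4: 1→3→7→0→2 push 7
augment #5: 1→3→7→9→2 push 6
augment #6: 1→3→11→4→2 push 3
augment #7: 1→3→7→8→4→2 push 1
augment #8: 1→3→7→8→5→4→2 push 10
augment #9: 1→10→3→7→8→5→4→2 push 5
max flow = 72; residual-reachable set from 1 gives S-side
cut edges (S→T): {(1,7), (1,9), (3,7), (3,11), (10,2)} total cap 72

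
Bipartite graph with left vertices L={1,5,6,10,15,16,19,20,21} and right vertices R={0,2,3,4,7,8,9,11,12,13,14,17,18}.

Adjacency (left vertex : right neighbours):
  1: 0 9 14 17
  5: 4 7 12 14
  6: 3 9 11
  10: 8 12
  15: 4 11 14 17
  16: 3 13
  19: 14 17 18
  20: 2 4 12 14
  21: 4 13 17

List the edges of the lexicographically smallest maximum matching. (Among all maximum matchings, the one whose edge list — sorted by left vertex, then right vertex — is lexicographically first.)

|M| = 9 (so the lex-smallest maximum matching has 9 edges)
process left vertices in ascending order; for each, take the smallest-labelled available neighbour that still permits 9 edges overall, or leave it unmatched if none does
lex-smallest matching: {1-0, 5-4, 6-3, 10-8, 15-11, 16-13, 19-14, 20-2, 21-17}

Lex-smallest maximum matching: {(1,0), (5,4), (6,3), (10,8), (15,11), (16,13), (19,14), (20,2), (21,17)}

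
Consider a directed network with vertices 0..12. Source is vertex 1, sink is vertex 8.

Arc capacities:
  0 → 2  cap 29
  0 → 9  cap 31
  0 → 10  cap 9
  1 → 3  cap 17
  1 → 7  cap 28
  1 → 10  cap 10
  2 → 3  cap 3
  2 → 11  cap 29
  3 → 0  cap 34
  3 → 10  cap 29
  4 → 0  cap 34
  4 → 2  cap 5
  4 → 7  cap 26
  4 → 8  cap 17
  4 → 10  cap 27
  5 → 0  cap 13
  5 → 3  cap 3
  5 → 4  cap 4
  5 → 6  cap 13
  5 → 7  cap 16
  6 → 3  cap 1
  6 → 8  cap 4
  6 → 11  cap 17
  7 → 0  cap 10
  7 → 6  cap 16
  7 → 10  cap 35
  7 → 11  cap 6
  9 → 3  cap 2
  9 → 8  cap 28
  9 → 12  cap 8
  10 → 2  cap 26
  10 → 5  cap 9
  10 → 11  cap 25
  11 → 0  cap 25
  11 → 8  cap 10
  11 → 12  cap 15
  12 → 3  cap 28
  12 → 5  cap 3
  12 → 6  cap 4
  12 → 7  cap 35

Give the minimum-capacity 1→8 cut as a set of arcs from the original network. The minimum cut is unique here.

Min-cut arcs: {(5,4), (6,8), (9,8), (11,8)} (total capacity 46)

augment #1: 1→7→6→8 push 4
augment #2: 1→7→11→8 push 6
augment #3: 1→10→11→8 push 4
augment #4: 1→3→0→9→8 push 17
augment #5: 1→7→0→9→8 push 10
augment #6: 1→10→5→4→8 push 4
augment #7: 1→10→5→0→9→8 push 1
max flow = 46; residual-reachable set from 1 gives S-side
cut edges (S→T): {(5,4), (6,8), (9,8), (11,8)} total cap 46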